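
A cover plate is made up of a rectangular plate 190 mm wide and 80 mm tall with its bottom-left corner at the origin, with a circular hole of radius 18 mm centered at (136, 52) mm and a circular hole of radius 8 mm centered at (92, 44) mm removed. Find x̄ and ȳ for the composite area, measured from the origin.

x̄ = 92.06 mm, ȳ = 39.07 mm

plate: A = 190 × 80 = 15200.00, centroid at (95.00, 40.00).
hole 1: A = −π·18² = -1017.88, centroid at (136.00, 52.00).
hole 2: A = −π·8² = -201.06, centroid at (92.00, 44.00).
ΣA = 13981.06 mm²
ΣAx̄ = (15200.00)(95.00) + (-1017.88)(136.00) + (-201.06)(92.00) = 1287071.16 mm³
ΣAȳ = (15200.00)(40.00) + (-1017.88)(52.00) + (-201.06)(44.00) = 546223.72 mm³
x̄ = 1287071.16 / 13981.06 = 92.06 mm
ȳ = 546223.72 / 13981.06 = 39.07 mm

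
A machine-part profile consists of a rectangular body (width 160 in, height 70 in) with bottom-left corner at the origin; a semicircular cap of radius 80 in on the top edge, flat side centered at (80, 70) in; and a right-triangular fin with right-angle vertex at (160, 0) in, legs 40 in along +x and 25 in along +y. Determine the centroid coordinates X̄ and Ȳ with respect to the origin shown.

Part | A | x̄ᵢ | ȳᵢ | A·x̄ᵢ | A·ȳᵢ
rectangular body | 11200.00 | 80.00 | 35.00 | 896000.00 | 392000.00
semicircular top | 10053.10 | 80.00 | 103.95 | 804247.72 | 1045050.09
triangular fin | 500.00 | 173.33 | 8.33 | 86666.67 | 4166.67
Σ | 21753.10 |  |  | 1786914.39 | 1441216.75
X̄ = 1786914.39 / 21753.10 = 82.15 in
Ȳ = 1441216.75 / 21753.10 = 66.25 in

X̄ = 82.15 in, Ȳ = 66.25 in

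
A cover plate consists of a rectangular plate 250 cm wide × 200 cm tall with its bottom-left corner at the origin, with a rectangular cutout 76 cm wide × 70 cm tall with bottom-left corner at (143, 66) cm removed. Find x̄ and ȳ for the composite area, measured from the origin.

Part | A | x̄ᵢ | ȳᵢ | A·x̄ᵢ | A·ȳᵢ
plate | 50000.00 | 125.00 | 100.00 | 6250000.00 | 5000000.00
hole | -5320.00 | 181.00 | 101.00 | -962920.00 | -537320.00
Σ | 44680.00 |  |  | 5287080.00 | 4462680.00
x̄ = 5287080.00 / 44680.00 = 118.33 cm
ȳ = 4462680.00 / 44680.00 = 99.88 cm

x̄ = 118.33 cm, ȳ = 99.88 cm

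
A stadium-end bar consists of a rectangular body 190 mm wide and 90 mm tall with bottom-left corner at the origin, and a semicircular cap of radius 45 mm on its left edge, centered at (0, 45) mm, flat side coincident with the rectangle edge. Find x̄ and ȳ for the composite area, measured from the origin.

x̄ = 77.10 mm, ȳ = 45.00 mm

rectangular body: A = 190 × 90 = 17100.00, centroid at (95.00, 45.00).
semicircular end: A = ½π·45² = 3180.86, centroid at (-19.10, 45.00).
ΣA = 20280.86 mm², ΣAx̄ = 1563750.00 mm³, ΣAȳ = 912638.82 mm³.
x̄ = 1563750.00/20280.86 = 77.10 mm; ȳ = 912638.82/20280.86 = 45.00 mm.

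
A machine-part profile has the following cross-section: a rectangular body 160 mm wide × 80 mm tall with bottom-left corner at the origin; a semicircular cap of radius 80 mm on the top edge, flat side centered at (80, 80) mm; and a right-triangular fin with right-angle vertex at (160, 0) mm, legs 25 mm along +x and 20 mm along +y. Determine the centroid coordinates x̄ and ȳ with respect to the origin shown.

x̄ = 80.96 mm, ȳ = 71.82 mm

rectangular body: A = 160 × 80 = 12800.00, centroid at (80.00, 40.00).
semicircular top: A = ½π·80² = 10053.10, centroid at (80.00, 113.95).
triangular fin: A = ½·25·20 = 250.00, centroid at (168.33, 6.67).
ΣA = 23103.10 mm², ΣAx̄ = 1870331.05 mm³, ΣAȳ = 1659247.72 mm³.
x̄ = 1870331.05/23103.10 = 80.96 mm; ȳ = 1659247.72/23103.10 = 71.82 mm.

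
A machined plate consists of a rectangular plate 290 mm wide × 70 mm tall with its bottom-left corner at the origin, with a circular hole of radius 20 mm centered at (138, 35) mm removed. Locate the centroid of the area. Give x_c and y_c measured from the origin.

x_c = 145.46 mm, y_c = 35.00 mm

plate: A = 290 × 70 = 20300.00, centroid at (145.00, 35.00).
hole: A = −π·20² = -1256.64, centroid at (138.00, 35.00).
ΣA = 19043.36 mm², ΣAx_c = 2770084.09 mm³, ΣAy_c = 666517.70 mm³.
x_c = 2770084.09/19043.36 = 145.46 mm; y_c = 666517.70/19043.36 = 35.00 mm.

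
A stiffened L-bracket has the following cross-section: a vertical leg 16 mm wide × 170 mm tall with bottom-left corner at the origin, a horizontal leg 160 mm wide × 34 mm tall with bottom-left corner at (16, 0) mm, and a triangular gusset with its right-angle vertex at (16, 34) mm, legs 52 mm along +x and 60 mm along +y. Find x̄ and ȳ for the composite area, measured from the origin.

vertical leg: A = 16 × 170 = 2720.00, centroid at (8.00, 85.00).
horizontal leg: A = 160 × 34 = 5440.00, centroid at (96.00, 17.00).
gusset: A = ½·52·60 = 1560.00, centroid at (33.33, 54.00).
ΣA = 9720.00 mm²
ΣAx̄ = (2720.00)(8.00) + (5440.00)(96.00) + (1560.00)(33.33) = 596000.00 mm³
ΣAȳ = (2720.00)(85.00) + (5440.00)(17.00) + (1560.00)(54.00) = 407920.00 mm³
x̄ = 596000.00 / 9720.00 = 61.32 mm
ȳ = 407920.00 / 9720.00 = 41.97 mm

x̄ = 61.32 mm, ȳ = 41.97 mm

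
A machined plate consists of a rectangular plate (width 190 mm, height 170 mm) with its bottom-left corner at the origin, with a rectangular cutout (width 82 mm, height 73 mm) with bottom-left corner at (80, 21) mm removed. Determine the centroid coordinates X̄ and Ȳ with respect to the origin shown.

plate: A = 190 × 170 = 32300.00, centroid at (95.00, 85.00).
hole: A = −(82 × 73) = -5986.00, centroid at (121.00, 57.50).
ΣA = 26314.00 mm², ΣAX̄ = 2344194.00 mm³, ΣAȲ = 2401305.00 mm³.
X̄ = 2344194.00/26314.00 = 89.09 mm; Ȳ = 2401305.00/26314.00 = 91.26 mm.

X̄ = 89.09 mm, Ȳ = 91.26 mm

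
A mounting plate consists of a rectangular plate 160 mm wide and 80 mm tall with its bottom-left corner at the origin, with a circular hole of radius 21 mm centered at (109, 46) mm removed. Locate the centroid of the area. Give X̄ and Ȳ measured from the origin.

X̄ = 76.48 mm, Ȳ = 39.27 mm

plate: A = 160 × 80 = 12800.00, centroid at (80.00, 40.00).
hole: A = −π·21² = -1385.44, centroid at (109.00, 46.00).
ΣA = 11414.56 mm²
ΣAX̄ = (12800.00)(80.00) + (-1385.44)(109.00) = 872986.78 mm³
ΣAȲ = (12800.00)(40.00) + (-1385.44)(46.00) = 448269.65 mm³
X̄ = 872986.78 / 11414.56 = 76.48 mm
Ȳ = 448269.65 / 11414.56 = 39.27 mm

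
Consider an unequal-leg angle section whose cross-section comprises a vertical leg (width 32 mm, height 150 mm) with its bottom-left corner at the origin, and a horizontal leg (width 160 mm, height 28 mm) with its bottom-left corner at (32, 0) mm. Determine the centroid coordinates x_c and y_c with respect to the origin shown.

x_c = 62.34 mm, y_c = 45.55 mm

vertical leg: A = 32 × 150 = 4800.00, centroid at (16.00, 75.00).
horizontal leg: A = 160 × 28 = 4480.00, centroid at (112.00, 14.00).
ΣA = 9280.00 mm², ΣAx_c = 578560.00 mm³, ΣAy_c = 422720.00 mm³.
x_c = 578560.00/9280.00 = 62.34 mm; y_c = 422720.00/9280.00 = 45.55 mm.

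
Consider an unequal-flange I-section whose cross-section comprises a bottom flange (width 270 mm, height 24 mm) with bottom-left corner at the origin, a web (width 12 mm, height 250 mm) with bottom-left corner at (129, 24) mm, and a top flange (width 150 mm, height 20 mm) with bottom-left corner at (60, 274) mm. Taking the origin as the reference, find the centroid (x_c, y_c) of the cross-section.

x_c = 135.00 mm, y_c = 110.32 mm

bottom flange: A = 270 × 24 = 6480.00, centroid at (135.00, 12.00).
web: A = 12 × 250 = 3000.00, centroid at (135.00, 149.00).
top flange: A = 150 × 20 = 3000.00, centroid at (135.00, 284.00).
ΣA = 12480.00 mm²
ΣAx_c = (6480.00)(135.00) + (3000.00)(135.00) + (3000.00)(135.00) = 1684800.00 mm³
ΣAy_c = (6480.00)(12.00) + (3000.00)(149.00) + (3000.00)(284.00) = 1376760.00 mm³
x_c = 1684800.00 / 12480.00 = 135.00 mm
y_c = 1376760.00 / 12480.00 = 110.32 mm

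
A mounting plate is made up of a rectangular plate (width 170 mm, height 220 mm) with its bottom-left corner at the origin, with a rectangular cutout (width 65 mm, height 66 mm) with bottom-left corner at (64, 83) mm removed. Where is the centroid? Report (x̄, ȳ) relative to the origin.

x̄ = 83.51 mm, ȳ = 109.22 mm

plate: A = 170 × 220 = 37400.00, centroid at (85.00, 110.00).
hole: A = −(65 × 66) = -4290.00, centroid at (96.50, 116.00).
ΣA = 33110.00 mm²
ΣAx̄ = (37400.00)(85.00) + (-4290.00)(96.50) = 2765015.00 mm³
ΣAȳ = (37400.00)(110.00) + (-4290.00)(116.00) = 3616360.00 mm³
x̄ = 2765015.00 / 33110.00 = 83.51 mm
ȳ = 3616360.00 / 33110.00 = 109.22 mm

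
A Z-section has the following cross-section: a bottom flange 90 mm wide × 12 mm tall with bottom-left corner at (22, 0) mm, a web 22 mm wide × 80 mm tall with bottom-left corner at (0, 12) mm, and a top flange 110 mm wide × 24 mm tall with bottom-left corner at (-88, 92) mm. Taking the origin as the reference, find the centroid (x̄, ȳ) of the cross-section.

bottom flange: A = 90 × 12 = 1080.00, centroid at (67.00, 6.00).
web: A = 22 × 80 = 1760.00, centroid at (11.00, 52.00).
top flange: A = 110 × 24 = 2640.00, centroid at (-33.00, 104.00).
ΣA = 5480.00 mm², ΣAx̄ = 4600.00 mm³, ΣAȳ = 372560.00 mm³.
x̄ = 4600.00/5480.00 = 0.84 mm; ȳ = 372560.00/5480.00 = 67.99 mm.

x̄ = 0.84 mm, ȳ = 67.99 mm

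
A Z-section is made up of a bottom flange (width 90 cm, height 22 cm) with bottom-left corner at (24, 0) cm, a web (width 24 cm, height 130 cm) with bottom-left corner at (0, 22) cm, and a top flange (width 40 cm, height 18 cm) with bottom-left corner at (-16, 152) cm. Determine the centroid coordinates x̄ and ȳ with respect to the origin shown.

Part | A | x̄ᵢ | ȳᵢ | A·x̄ᵢ | A·ȳᵢ
bottom flange | 1980.00 | 69.00 | 11.00 | 136620.00 | 21780.00
web | 3120.00 | 12.00 | 87.00 | 37440.00 | 271440.00
top flange | 720.00 | 4.00 | 161.00 | 2880.00 | 115920.00
Σ | 5820.00 |  |  | 176940.00 | 409140.00
x̄ = 176940.00 / 5820.00 = 30.40 cm
ȳ = 409140.00 / 5820.00 = 70.30 cm

x̄ = 30.40 cm, ȳ = 70.30 cm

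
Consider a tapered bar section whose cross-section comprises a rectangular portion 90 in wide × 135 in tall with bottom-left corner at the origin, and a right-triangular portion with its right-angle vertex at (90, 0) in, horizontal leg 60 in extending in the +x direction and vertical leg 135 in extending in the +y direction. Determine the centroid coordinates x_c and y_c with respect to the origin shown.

x_c = 61.25 in, y_c = 61.88 in

Part | A | x̄ᵢ | ȳᵢ | A·x̄ᵢ | A·ȳᵢ
rectangular portion | 12150.00 | 45.00 | 67.50 | 546750.00 | 820125.00
triangular portion | 4050.00 | 110.00 | 45.00 | 445500.00 | 182250.00
Σ | 16200.00 |  |  | 992250.00 | 1002375.00
x_c = 992250.00 / 16200.00 = 61.25 in
y_c = 1002375.00 / 16200.00 = 61.88 in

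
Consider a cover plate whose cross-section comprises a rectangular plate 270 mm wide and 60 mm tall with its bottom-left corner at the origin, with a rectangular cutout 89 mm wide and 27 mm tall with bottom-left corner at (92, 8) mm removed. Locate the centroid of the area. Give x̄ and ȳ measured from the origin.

Part | A | x̄ᵢ | ȳᵢ | A·x̄ᵢ | A·ȳᵢ
plate | 16200.00 | 135.00 | 30.00 | 2187000.00 | 486000.00
hole | -2403.00 | 136.50 | 21.50 | -328009.50 | -51664.50
Σ | 13797.00 |  |  | 1858990.50 | 434335.50
x̄ = 1858990.50 / 13797.00 = 134.74 mm
ȳ = 434335.50 / 13797.00 = 31.48 mm

x̄ = 134.74 mm, ȳ = 31.48 mm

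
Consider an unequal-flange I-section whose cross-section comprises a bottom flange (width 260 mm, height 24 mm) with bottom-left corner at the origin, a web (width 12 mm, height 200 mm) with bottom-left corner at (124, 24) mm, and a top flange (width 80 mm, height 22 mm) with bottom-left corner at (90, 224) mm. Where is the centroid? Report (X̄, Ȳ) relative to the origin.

bottom flange: A = 260 × 24 = 6240.00, centroid at (130.00, 12.00).
web: A = 12 × 200 = 2400.00, centroid at (130.00, 124.00).
top flange: A = 80 × 22 = 1760.00, centroid at (130.00, 235.00).
ΣA = 10400.00 mm²
ΣAX̄ = (6240.00)(130.00) + (2400.00)(130.00) + (1760.00)(130.00) = 1352000.00 mm³
ΣAȲ = (6240.00)(12.00) + (2400.00)(124.00) + (1760.00)(235.00) = 786080.00 mm³
X̄ = 1352000.00 / 10400.00 = 130.00 mm
Ȳ = 786080.00 / 10400.00 = 75.58 mm

X̄ = 130.00 mm, Ȳ = 75.58 mm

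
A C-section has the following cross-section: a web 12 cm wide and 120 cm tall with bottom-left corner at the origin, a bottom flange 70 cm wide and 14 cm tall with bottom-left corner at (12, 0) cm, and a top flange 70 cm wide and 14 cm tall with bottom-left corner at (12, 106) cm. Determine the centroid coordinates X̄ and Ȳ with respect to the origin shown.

web: A = 12 × 120 = 1440.00, centroid at (6.00, 60.00).
bottom flange: A = 70 × 14 = 980.00, centroid at (47.00, 7.00).
top flange: A = 70 × 14 = 980.00, centroid at (47.00, 113.00).
ΣA = 3400.00 cm²
ΣAX̄ = (1440.00)(6.00) + (980.00)(47.00) + (980.00)(47.00) = 100760.00 cm³
ΣAȲ = (1440.00)(60.00) + (980.00)(7.00) + (980.00)(113.00) = 204000.00 cm³
X̄ = 100760.00 / 3400.00 = 29.64 cm
Ȳ = 204000.00 / 3400.00 = 60.00 cm

X̄ = 29.64 cm, Ȳ = 60.00 cm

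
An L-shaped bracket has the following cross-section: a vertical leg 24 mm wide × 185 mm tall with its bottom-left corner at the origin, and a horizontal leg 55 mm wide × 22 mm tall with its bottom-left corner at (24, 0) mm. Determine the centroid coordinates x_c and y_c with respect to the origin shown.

Part | A | x̄ᵢ | ȳᵢ | A·x̄ᵢ | A·ȳᵢ
vertical leg | 4440.00 | 12.00 | 92.50 | 53280.00 | 410700.00
horizontal leg | 1210.00 | 51.50 | 11.00 | 62315.00 | 13310.00
Σ | 5650.00 |  |  | 115595.00 | 424010.00
x_c = 115595.00 / 5650.00 = 20.46 mm
y_c = 424010.00 / 5650.00 = 75.05 mm

x_c = 20.46 mm, y_c = 75.05 mm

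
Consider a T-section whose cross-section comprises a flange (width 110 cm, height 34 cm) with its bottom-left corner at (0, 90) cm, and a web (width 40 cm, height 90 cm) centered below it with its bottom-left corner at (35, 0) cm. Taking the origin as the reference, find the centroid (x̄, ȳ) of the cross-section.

x̄ = 55.00 cm, ȳ = 76.59 cm

Part | A | x̄ᵢ | ȳᵢ | A·x̄ᵢ | A·ȳᵢ
web | 3600.00 | 55.00 | 45.00 | 198000.00 | 162000.00
flange | 3740.00 | 55.00 | 107.00 | 205700.00 | 400180.00
Σ | 7340.00 |  |  | 403700.00 | 562180.00
x̄ = 403700.00 / 7340.00 = 55.00 cm
ȳ = 562180.00 / 7340.00 = 76.59 cm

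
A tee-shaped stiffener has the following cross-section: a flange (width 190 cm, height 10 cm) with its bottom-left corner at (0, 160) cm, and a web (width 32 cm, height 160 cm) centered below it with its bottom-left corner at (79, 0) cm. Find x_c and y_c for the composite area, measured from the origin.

web: A = 32 × 160 = 5120.00, centroid at (95.00, 80.00).
flange: A = 190 × 10 = 1900.00, centroid at (95.00, 165.00).
ΣA = 7020.00 cm², ΣAx_c = 666900.00 cm³, ΣAy_c = 723100.00 cm³.
x_c = 666900.00/7020.00 = 95.00 cm; y_c = 723100.00/7020.00 = 103.01 cm.

x_c = 95.00 cm, y_c = 103.01 cm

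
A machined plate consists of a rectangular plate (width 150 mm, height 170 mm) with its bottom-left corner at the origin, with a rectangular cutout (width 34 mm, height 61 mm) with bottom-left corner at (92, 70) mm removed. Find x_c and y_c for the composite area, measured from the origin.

Part | A | x̄ᵢ | ȳᵢ | A·x̄ᵢ | A·ȳᵢ
plate | 25500.00 | 75.00 | 85.00 | 1912500.00 | 2167500.00
hole | -2074.00 | 109.00 | 100.50 | -226066.00 | -208437.00
Σ | 23426.00 |  |  | 1686434.00 | 1959063.00
x_c = 1686434.00 / 23426.00 = 71.99 mm
y_c = 1959063.00 / 23426.00 = 83.63 mm

x_c = 71.99 mm, y_c = 83.63 mm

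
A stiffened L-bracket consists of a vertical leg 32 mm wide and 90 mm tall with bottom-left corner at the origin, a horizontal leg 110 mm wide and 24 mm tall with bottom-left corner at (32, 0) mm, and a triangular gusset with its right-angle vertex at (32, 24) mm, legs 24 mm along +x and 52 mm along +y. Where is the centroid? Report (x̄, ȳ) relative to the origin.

x̄ = 48.95 mm, ȳ = 30.45 mm

vertical leg: A = 32 × 90 = 2880.00, centroid at (16.00, 45.00).
horizontal leg: A = 110 × 24 = 2640.00, centroid at (87.00, 12.00).
gusset: A = ½·24·52 = 624.00, centroid at (40.00, 41.33).
ΣA = 6144.00 mm², ΣAx̄ = 300720.00 mm³, ΣAȳ = 187072.00 mm³.
x̄ = 300720.00/6144.00 = 48.95 mm; ȳ = 187072.00/6144.00 = 30.45 mm.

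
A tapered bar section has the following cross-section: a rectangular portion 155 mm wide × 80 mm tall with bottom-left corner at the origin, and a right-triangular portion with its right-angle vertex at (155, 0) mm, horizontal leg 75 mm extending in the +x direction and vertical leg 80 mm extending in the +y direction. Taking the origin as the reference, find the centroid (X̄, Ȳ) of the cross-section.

X̄ = 97.47 mm, Ȳ = 37.40 mm

rectangular portion: A = 155 × 80 = 12400.00, centroid at (77.50, 40.00).
triangular portion: A = ½·75·80 = 3000.00, centroid at (180.00, 26.67).
ΣA = 15400.00 mm², ΣAX̄ = 1501000.00 mm³, ΣAȲ = 576000.00 mm³.
X̄ = 1501000.00/15400.00 = 97.47 mm; Ȳ = 576000.00/15400.00 = 37.40 mm.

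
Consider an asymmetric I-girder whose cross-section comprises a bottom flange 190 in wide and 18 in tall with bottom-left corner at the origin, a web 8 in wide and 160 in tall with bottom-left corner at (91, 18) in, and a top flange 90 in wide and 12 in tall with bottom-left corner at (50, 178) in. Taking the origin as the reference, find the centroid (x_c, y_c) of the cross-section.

bottom flange: A = 190 × 18 = 3420.00, centroid at (95.00, 9.00).
web: A = 8 × 160 = 1280.00, centroid at (95.00, 98.00).
top flange: A = 90 × 12 = 1080.00, centroid at (95.00, 184.00).
ΣA = 5780.00 in², ΣAx_c = 549100.00 in³, ΣAy_c = 354940.00 in³.
x_c = 549100.00/5780.00 = 95.00 in; y_c = 354940.00/5780.00 = 61.41 in.

x_c = 95.00 in, y_c = 61.41 in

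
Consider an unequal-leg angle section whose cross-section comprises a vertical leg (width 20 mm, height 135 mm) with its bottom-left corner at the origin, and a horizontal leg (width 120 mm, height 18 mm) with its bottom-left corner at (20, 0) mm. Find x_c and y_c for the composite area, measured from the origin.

x_c = 41.11 mm, y_c = 41.50 mm

vertical leg: A = 20 × 135 = 2700.00, centroid at (10.00, 67.50).
horizontal leg: A = 120 × 18 = 2160.00, centroid at (80.00, 9.00).
ΣA = 4860.00 mm²
ΣAx_c = (2700.00)(10.00) + (2160.00)(80.00) = 199800.00 mm³
ΣAy_c = (2700.00)(67.50) + (2160.00)(9.00) = 201690.00 mm³
x_c = 199800.00 / 4860.00 = 41.11 mm
y_c = 201690.00 / 4860.00 = 41.50 mm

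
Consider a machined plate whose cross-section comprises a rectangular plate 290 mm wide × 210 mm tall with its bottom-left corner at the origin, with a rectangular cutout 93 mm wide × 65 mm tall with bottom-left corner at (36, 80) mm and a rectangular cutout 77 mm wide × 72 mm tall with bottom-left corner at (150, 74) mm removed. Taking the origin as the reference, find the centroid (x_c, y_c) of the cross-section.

x_c = 147.77 mm, y_c = 103.52 mm

Part | A | x̄ᵢ | ȳᵢ | A·x̄ᵢ | A·ȳᵢ
plate | 60900.00 | 145.00 | 105.00 | 8830500.00 | 6394500.00
hole 1 | -6045.00 | 82.50 | 112.50 | -498712.50 | -680062.50
hole 2 | -5544.00 | 188.50 | 110.00 | -1045044.00 | -609840.00
Σ | 49311.00 |  |  | 7286743.50 | 5104597.50
x_c = 7286743.50 / 49311.00 = 147.77 mm
y_c = 5104597.50 / 49311.00 = 103.52 mm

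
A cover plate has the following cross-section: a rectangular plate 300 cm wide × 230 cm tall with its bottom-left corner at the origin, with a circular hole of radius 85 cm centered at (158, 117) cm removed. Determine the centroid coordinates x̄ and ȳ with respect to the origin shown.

Part | A | x̄ᵢ | ȳᵢ | A·x̄ᵢ | A·ȳᵢ
plate | 69000.00 | 150.00 | 115.00 | 10350000.00 | 7935000.00
hole | -22698.01 | 158.00 | 117.00 | -3586285.09 | -2655666.81
Σ | 46301.99 |  |  | 6763714.91 | 5279333.19
x̄ = 6763714.91 / 46301.99 = 146.08 cm
ȳ = 5279333.19 / 46301.99 = 114.02 cm

x̄ = 146.08 cm, ȳ = 114.02 cm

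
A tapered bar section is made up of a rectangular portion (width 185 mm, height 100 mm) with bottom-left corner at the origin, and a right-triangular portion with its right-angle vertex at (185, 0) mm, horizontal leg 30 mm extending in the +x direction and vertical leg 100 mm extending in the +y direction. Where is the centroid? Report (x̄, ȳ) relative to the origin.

x̄ = 100.19 mm, ȳ = 48.75 mm

rectangular portion: A = 185 × 100 = 18500.00, centroid at (92.50, 50.00).
triangular portion: A = ½·30·100 = 1500.00, centroid at (195.00, 33.33).
ΣA = 20000.00 mm², ΣAx̄ = 2003750.00 mm³, ΣAȳ = 975000.00 mm³.
x̄ = 2003750.00/20000.00 = 100.19 mm; ȳ = 975000.00/20000.00 = 48.75 mm.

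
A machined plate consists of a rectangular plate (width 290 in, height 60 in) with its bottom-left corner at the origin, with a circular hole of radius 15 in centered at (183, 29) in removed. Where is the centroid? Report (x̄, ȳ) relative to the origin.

x̄ = 143.39 in, ȳ = 30.04 in

Part | A | x̄ᵢ | ȳᵢ | A·x̄ᵢ | A·ȳᵢ
plate | 17400.00 | 145.00 | 30.00 | 2523000.00 | 522000.00
hole | -706.86 | 183.00 | 29.00 | -129355.08 | -20498.89
Σ | 16693.14 |  |  | 2393644.92 | 501501.11
x̄ = 2393644.92 / 16693.14 = 143.39 in
ȳ = 501501.11 / 16693.14 = 30.04 in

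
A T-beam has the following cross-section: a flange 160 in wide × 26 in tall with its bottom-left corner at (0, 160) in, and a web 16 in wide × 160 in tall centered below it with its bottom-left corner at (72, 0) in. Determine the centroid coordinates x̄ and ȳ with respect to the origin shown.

x̄ = 80.00 in, ȳ = 137.57 in

web: A = 16 × 160 = 2560.00, centroid at (80.00, 80.00).
flange: A = 160 × 26 = 4160.00, centroid at (80.00, 173.00).
ΣA = 6720.00 in², ΣAx̄ = 537600.00 in³, ΣAȳ = 924480.00 in³.
x̄ = 537600.00/6720.00 = 80.00 in; ȳ = 924480.00/6720.00 = 137.57 in.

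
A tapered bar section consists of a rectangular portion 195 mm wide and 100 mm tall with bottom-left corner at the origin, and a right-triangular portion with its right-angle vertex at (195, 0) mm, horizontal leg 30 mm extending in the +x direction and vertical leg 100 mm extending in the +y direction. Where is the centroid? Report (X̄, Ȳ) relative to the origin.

X̄ = 105.18 mm, Ȳ = 48.81 mm

rectangular portion: A = 195 × 100 = 19500.00, centroid at (97.50, 50.00).
triangular portion: A = ½·30·100 = 1500.00, centroid at (205.00, 33.33).
ΣA = 21000.00 mm², ΣAX̄ = 2208750.00 mm³, ΣAȲ = 1025000.00 mm³.
X̄ = 2208750.00/21000.00 = 105.18 mm; Ȳ = 1025000.00/21000.00 = 48.81 mm.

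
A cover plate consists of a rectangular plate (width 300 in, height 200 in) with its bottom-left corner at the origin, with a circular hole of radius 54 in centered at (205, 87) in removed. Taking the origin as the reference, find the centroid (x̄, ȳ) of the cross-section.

x̄ = 140.09 in, ȳ = 102.34 in

Part | A | x̄ᵢ | ȳᵢ | A·x̄ᵢ | A·ȳᵢ
plate | 60000.00 | 150.00 | 100.00 | 9000000.00 | 6000000.00
hole | -9160.88 | 205.00 | 87.00 | -1877981.26 | -796996.92
Σ | 50839.12 |  |  | 7122018.74 | 5203003.08
x̄ = 7122018.74 / 50839.12 = 140.09 in
ȳ = 5203003.08 / 50839.12 = 102.34 in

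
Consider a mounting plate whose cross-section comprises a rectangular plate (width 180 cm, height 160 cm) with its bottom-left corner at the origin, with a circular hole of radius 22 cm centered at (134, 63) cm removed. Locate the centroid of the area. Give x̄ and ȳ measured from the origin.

plate: A = 180 × 160 = 28800.00, centroid at (90.00, 80.00).
hole: A = −π·22² = -1520.53, centroid at (134.00, 63.00).
ΣA = 27279.47 cm²
ΣAx̄ = (28800.00)(90.00) + (-1520.53)(134.00) = 2388248.87 cm³
ΣAȳ = (28800.00)(80.00) + (-1520.53)(63.00) = 2208206.56 cm³
x̄ = 2388248.87 / 27279.47 = 87.55 cm
ȳ = 2208206.56 / 27279.47 = 80.95 cm

x̄ = 87.55 cm, ȳ = 80.95 cm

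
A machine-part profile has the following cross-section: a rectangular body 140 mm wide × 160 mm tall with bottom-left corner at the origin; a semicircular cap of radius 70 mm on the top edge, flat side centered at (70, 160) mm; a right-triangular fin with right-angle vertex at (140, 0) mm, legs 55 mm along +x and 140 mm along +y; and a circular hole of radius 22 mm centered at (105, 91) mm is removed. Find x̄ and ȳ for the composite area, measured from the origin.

x̄ = 78.85 mm, ȳ = 101.57 mm

rectangular body: A = 140 × 160 = 22400.00, centroid at (70.00, 80.00).
semicircular top: A = ½π·70² = 7696.90, centroid at (70.00, 189.71).
triangular fin: A = ½·55·140 = 3850.00, centroid at (158.33, 46.67).
hole: A = −π·22² = -1520.53, centroid at (105.00, 91.00).
ΣA = 32426.37 mm², ΣAx̄ = 2556710.73 mm³, ΣAȳ = 3293469.35 mm³.
x̄ = 2556710.73/32426.37 = 78.85 mm; ȳ = 3293469.35/32426.37 = 101.57 mm.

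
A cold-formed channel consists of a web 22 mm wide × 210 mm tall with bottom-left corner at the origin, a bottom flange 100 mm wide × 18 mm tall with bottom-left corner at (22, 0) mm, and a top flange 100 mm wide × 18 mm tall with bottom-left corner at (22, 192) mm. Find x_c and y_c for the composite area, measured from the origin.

x_c = 37.72 mm, y_c = 105.00 mm

web: A = 22 × 210 = 4620.00, centroid at (11.00, 105.00).
bottom flange: A = 100 × 18 = 1800.00, centroid at (72.00, 9.00).
top flange: A = 100 × 18 = 1800.00, centroid at (72.00, 201.00).
ΣA = 8220.00 mm², ΣAx_c = 310020.00 mm³, ΣAy_c = 863100.00 mm³.
x_c = 310020.00/8220.00 = 37.72 mm; y_c = 863100.00/8220.00 = 105.00 mm.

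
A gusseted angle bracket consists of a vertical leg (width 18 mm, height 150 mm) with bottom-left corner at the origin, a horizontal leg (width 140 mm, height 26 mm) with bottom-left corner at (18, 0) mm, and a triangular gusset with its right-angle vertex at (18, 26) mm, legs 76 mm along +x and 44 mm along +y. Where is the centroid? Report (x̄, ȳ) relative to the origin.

vertical leg: A = 18 × 150 = 2700.00, centroid at (9.00, 75.00).
horizontal leg: A = 140 × 26 = 3640.00, centroid at (88.00, 13.00).
gusset: A = ½·76·44 = 1672.00, centroid at (43.33, 40.67).
ΣA = 8012.00 mm²
ΣAx̄ = (2700.00)(9.00) + (3640.00)(88.00) + (1672.00)(43.33) = 417073.33 mm³
ΣAȳ = (2700.00)(75.00) + (3640.00)(13.00) + (1672.00)(40.67) = 317814.67 mm³
x̄ = 417073.33 / 8012.00 = 52.06 mm
ȳ = 317814.67 / 8012.00 = 39.67 mm

x̄ = 52.06 mm, ȳ = 39.67 mm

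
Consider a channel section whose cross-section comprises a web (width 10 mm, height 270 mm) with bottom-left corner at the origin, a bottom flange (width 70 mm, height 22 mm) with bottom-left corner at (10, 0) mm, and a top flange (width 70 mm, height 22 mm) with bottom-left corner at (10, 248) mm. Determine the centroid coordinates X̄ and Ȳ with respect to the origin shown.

Part | A | x̄ᵢ | ȳᵢ | A·x̄ᵢ | A·ȳᵢ
web | 2700.00 | 5.00 | 135.00 | 13500.00 | 364500.00
bottom flange | 1540.00 | 45.00 | 11.00 | 69300.00 | 16940.00
top flange | 1540.00 | 45.00 | 259.00 | 69300.00 | 398860.00
Σ | 5780.00 |  |  | 152100.00 | 780300.00
X̄ = 152100.00 / 5780.00 = 26.31 mm
Ȳ = 780300.00 / 5780.00 = 135.00 mm

X̄ = 26.31 mm, Ȳ = 135.00 mm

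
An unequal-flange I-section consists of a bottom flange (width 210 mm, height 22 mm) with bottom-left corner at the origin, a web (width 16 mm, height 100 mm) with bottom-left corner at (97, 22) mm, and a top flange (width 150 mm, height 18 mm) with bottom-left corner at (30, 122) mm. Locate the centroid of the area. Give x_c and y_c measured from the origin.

bottom flange: A = 210 × 22 = 4620.00, centroid at (105.00, 11.00).
web: A = 16 × 100 = 1600.00, centroid at (105.00, 72.00).
top flange: A = 150 × 18 = 2700.00, centroid at (105.00, 131.00).
ΣA = 8920.00 mm², ΣAx_c = 936600.00 mm³, ΣAy_c = 519720.00 mm³.
x_c = 936600.00/8920.00 = 105.00 mm; y_c = 519720.00/8920.00 = 58.26 mm.

x_c = 105.00 mm, y_c = 58.26 mm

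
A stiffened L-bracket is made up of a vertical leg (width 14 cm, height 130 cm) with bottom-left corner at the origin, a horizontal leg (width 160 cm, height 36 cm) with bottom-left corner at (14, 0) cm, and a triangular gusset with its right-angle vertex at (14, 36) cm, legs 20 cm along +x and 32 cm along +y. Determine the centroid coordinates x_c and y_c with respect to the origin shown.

vertical leg: A = 14 × 130 = 1820.00, centroid at (7.00, 65.00).
horizontal leg: A = 160 × 36 = 5760.00, centroid at (94.00, 18.00).
gusset: A = ½·20·32 = 320.00, centroid at (20.67, 46.67).
ΣA = 7900.00 cm², ΣAx_c = 560793.33 cm³, ΣAy_c = 236913.33 cm³.
x_c = 560793.33/7900.00 = 70.99 cm; y_c = 236913.33/7900.00 = 29.99 cm.

x_c = 70.99 cm, y_c = 29.99 cm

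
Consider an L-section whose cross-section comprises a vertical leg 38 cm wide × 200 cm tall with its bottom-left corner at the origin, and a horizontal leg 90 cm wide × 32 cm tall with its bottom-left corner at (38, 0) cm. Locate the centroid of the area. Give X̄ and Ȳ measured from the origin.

Part | A | x̄ᵢ | ȳᵢ | A·x̄ᵢ | A·ȳᵢ
vertical leg | 7600.00 | 19.00 | 100.00 | 144400.00 | 760000.00
horizontal leg | 2880.00 | 83.00 | 16.00 | 239040.00 | 46080.00
Σ | 10480.00 |  |  | 383440.00 | 806080.00
X̄ = 383440.00 / 10480.00 = 36.59 cm
Ȳ = 806080.00 / 10480.00 = 76.92 cm

X̄ = 36.59 cm, Ȳ = 76.92 cm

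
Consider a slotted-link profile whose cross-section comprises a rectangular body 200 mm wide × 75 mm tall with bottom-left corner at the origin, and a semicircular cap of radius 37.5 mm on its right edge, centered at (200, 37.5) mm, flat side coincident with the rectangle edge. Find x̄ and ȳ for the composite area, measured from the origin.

Part | A | x̄ᵢ | ȳᵢ | A·x̄ᵢ | A·ȳᵢ
rectangular body | 15000.00 | 100.00 | 37.50 | 1500000.00 | 562500.00
semicircular end | 2208.93 | 215.92 | 37.50 | 476942.72 | 82834.96
Σ | 17208.93 |  |  | 1976942.72 | 645334.96
x̄ = 1976942.72 / 17208.93 = 114.88 mm
ȳ = 645334.96 / 17208.93 = 37.50 mm

x̄ = 114.88 mm, ȳ = 37.50 mm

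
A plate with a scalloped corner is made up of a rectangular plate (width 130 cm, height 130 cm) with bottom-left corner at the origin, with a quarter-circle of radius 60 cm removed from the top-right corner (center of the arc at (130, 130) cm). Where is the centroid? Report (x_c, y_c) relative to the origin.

plate: A = 130 × 130 = 16900.00, centroid at (65.00, 65.00).
removed quarter-circle: A = −¼π·60² = -2827.43, centroid at (104.54, 104.54).
ΣA = 14072.57 cm², ΣAx_c = 802933.66 cm³, ΣAy_c = 802933.66 cm³.
x_c = 802933.66/14072.57 = 57.06 cm; y_c = 802933.66/14072.57 = 57.06 cm.

x_c = 57.06 cm, y_c = 57.06 cm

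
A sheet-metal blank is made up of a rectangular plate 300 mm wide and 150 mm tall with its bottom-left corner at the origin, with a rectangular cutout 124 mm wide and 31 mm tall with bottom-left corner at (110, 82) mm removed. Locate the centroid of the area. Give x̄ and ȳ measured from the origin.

x̄ = 147.95 mm, ȳ = 72.90 mm

plate: A = 300 × 150 = 45000.00, centroid at (150.00, 75.00).
hole: A = −(124 × 31) = -3844.00, centroid at (172.00, 97.50).
ΣA = 41156.00 mm²
ΣAx̄ = (45000.00)(150.00) + (-3844.00)(172.00) = 6088832.00 mm³
ΣAȳ = (45000.00)(75.00) + (-3844.00)(97.50) = 3000210.00 mm³
x̄ = 6088832.00 / 41156.00 = 147.95 mm
ȳ = 3000210.00 / 41156.00 = 72.90 mm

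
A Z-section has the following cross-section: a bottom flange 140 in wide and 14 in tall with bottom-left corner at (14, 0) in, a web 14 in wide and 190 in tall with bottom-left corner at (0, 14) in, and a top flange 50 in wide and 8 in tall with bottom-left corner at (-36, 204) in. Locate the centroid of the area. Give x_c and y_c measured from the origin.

x_c = 35.63 in, y_c = 77.06 in

bottom flange: A = 140 × 14 = 1960.00, centroid at (84.00, 7.00).
web: A = 14 × 190 = 2660.00, centroid at (7.00, 109.00).
top flange: A = 50 × 8 = 400.00, centroid at (-11.00, 208.00).
ΣA = 5020.00 in²
ΣAx_c = (1960.00)(84.00) + (2660.00)(7.00) + (400.00)(-11.00) = 178860.00 in³
ΣAy_c = (1960.00)(7.00) + (2660.00)(109.00) + (400.00)(208.00) = 386860.00 in³
x_c = 178860.00 / 5020.00 = 35.63 in
y_c = 386860.00 / 5020.00 = 77.06 in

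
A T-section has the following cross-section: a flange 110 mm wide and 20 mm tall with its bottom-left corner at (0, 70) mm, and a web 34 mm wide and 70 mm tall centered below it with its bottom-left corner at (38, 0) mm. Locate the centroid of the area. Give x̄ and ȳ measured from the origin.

x̄ = 55.00 mm, ȳ = 56.62 mm

web: A = 34 × 70 = 2380.00, centroid at (55.00, 35.00).
flange: A = 110 × 20 = 2200.00, centroid at (55.00, 80.00).
ΣA = 4580.00 mm², ΣAx̄ = 251900.00 mm³, ΣAȳ = 259300.00 mm³.
x̄ = 251900.00/4580.00 = 55.00 mm; ȳ = 259300.00/4580.00 = 56.62 mm.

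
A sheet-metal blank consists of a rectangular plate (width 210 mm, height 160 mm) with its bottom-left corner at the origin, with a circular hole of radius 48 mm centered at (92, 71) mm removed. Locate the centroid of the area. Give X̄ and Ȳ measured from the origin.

Part | A | x̄ᵢ | ȳᵢ | A·x̄ᵢ | A·ȳᵢ
plate | 33600.00 | 105.00 | 80.00 | 3528000.00 | 2688000.00
hole | -7238.23 | 92.00 | 71.00 | -665917.11 | -513914.29
Σ | 26361.77 |  |  | 2862082.89 | 2174085.71
X̄ = 2862082.89 / 26361.77 = 108.57 mm
Ȳ = 2174085.71 / 26361.77 = 82.47 mm

X̄ = 108.57 mm, Ȳ = 82.47 mm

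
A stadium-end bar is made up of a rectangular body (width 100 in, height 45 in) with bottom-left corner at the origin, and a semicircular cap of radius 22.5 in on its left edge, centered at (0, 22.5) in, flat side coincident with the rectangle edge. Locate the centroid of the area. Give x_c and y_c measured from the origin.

x_c = 41.06 in, y_c = 22.50 in

rectangular body: A = 100 × 45 = 4500.00, centroid at (50.00, 22.50).
semicircular end: A = ½π·22.5² = 795.22, centroid at (-9.55, 22.50).
ΣA = 5295.22 in², ΣAx_c = 217406.25 in³, ΣAy_c = 119142.35 in³.
x_c = 217406.25/5295.22 = 41.06 in; y_c = 119142.35/5295.22 = 22.50 in.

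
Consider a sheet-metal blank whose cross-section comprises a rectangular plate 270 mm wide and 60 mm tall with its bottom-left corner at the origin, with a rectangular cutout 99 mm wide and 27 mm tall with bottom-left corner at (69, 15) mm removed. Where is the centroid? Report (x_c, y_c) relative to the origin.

Part | A | x̄ᵢ | ȳᵢ | A·x̄ᵢ | A·ȳᵢ
plate | 16200.00 | 135.00 | 30.00 | 2187000.00 | 486000.00
hole | -2673.00 | 118.50 | 28.50 | -316750.50 | -76180.50
Σ | 13527.00 |  |  | 1870249.50 | 409819.50
x_c = 1870249.50 / 13527.00 = 138.26 mm
y_c = 409819.50 / 13527.00 = 30.30 mm

x_c = 138.26 mm, y_c = 30.30 mm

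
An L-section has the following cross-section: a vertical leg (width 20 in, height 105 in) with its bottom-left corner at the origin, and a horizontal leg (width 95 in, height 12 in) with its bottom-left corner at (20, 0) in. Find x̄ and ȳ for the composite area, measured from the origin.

vertical leg: A = 20 × 105 = 2100.00, centroid at (10.00, 52.50).
horizontal leg: A = 95 × 12 = 1140.00, centroid at (67.50, 6.00).
ΣA = 3240.00 in²
ΣAx̄ = (2100.00)(10.00) + (1140.00)(67.50) = 97950.00 in³
ΣAȳ = (2100.00)(52.50) + (1140.00)(6.00) = 117090.00 in³
x̄ = 97950.00 / 3240.00 = 30.23 in
ȳ = 117090.00 / 3240.00 = 36.14 in

x̄ = 30.23 in, ȳ = 36.14 in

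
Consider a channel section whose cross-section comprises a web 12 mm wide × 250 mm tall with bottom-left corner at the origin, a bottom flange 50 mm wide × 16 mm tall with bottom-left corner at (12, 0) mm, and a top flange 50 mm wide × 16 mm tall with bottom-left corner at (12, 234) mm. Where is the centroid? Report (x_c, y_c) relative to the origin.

x_c = 16.78 mm, y_c = 125.00 mm

web: A = 12 × 250 = 3000.00, centroid at (6.00, 125.00).
bottom flange: A = 50 × 16 = 800.00, centroid at (37.00, 8.00).
top flange: A = 50 × 16 = 800.00, centroid at (37.00, 242.00).
ΣA = 4600.00 mm², ΣAx_c = 77200.00 mm³, ΣAy_c = 575000.00 mm³.
x_c = 77200.00/4600.00 = 16.78 mm; y_c = 575000.00/4600.00 = 125.00 mm.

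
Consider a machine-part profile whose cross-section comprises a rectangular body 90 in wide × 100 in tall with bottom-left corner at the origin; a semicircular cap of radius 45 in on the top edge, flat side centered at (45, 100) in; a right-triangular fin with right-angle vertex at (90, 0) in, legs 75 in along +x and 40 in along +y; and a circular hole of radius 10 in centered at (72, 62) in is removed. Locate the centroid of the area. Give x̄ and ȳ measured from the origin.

rectangular body: A = 90 × 100 = 9000.00, centroid at (45.00, 50.00).
semicircular top: A = ½π·45² = 3180.86, centroid at (45.00, 119.10).
triangular fin: A = ½·75·40 = 1500.00, centroid at (115.00, 13.33).
hole: A = −π·10² = -314.16, centroid at (72.00, 62.00).
ΣA = 13366.70 in²
ΣAx̄ = (9000.00)(45.00) + (3180.86)(45.00) + (1500.00)(115.00) + (-314.16)(72.00) = 698019.35 in³
ΣAȳ = (9000.00)(50.00) + (3180.86)(119.10) + (1500.00)(13.33) + (-314.16)(62.00) = 829358.38 in³
x̄ = 698019.35 / 13366.70 = 52.22 in
ȳ = 829358.38 / 13366.70 = 62.05 in

x̄ = 52.22 in, ȳ = 62.05 in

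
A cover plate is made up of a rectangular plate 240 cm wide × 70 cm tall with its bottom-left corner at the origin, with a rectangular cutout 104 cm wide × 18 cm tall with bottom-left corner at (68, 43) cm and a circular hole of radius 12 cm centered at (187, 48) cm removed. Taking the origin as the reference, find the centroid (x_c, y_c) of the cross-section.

plate: A = 240 × 70 = 16800.00, centroid at (120.00, 35.00).
hole 1: A = −(104 × 18) = -1872.00, centroid at (120.00, 52.00).
hole 2: A = −π·12² = -452.39, centroid at (187.00, 48.00).
ΣA = 14475.61 cm²
ΣAx_c = (16800.00)(120.00) + (-1872.00)(120.00) + (-452.39)(187.00) = 1706763.19 cm³
ΣAy_c = (16800.00)(35.00) + (-1872.00)(52.00) + (-452.39)(48.00) = 468941.31 cm³
x_c = 1706763.19 / 14475.61 = 117.91 cm
y_c = 468941.31 / 14475.61 = 32.40 cm

x_c = 117.91 cm, y_c = 32.40 cm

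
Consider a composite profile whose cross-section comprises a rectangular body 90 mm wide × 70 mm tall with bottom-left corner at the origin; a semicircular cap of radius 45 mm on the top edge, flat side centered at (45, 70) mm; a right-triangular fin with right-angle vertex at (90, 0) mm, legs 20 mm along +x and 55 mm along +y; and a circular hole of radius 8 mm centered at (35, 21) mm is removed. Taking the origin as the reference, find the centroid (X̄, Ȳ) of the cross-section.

Part | A | x̄ᵢ | ȳᵢ | A·x̄ᵢ | A·ȳᵢ
rectangular body | 6300.00 | 45.00 | 35.00 | 283500.00 | 220500.00
semicircular top | 3180.86 | 45.00 | 89.10 | 143138.82 | 283410.38
triangular fin | 550.00 | 96.67 | 18.33 | 53166.67 | 10083.33
hole | -201.06 | 35.00 | 21.00 | -7037.17 | -4222.30
Σ | 9829.80 |  |  | 472768.31 | 509771.41
X̄ = 472768.31 / 9829.80 = 48.10 mm
Ȳ = 509771.41 / 9829.80 = 51.86 mm

X̄ = 48.10 mm, Ȳ = 51.86 mm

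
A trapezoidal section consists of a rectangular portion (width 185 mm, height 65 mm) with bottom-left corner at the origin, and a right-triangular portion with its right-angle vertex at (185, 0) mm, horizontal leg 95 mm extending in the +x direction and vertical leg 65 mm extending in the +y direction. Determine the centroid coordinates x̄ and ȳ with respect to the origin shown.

rectangular portion: A = 185 × 65 = 12025.00, centroid at (92.50, 32.50).
triangular portion: A = ½·95·65 = 3087.50, centroid at (216.67, 21.67).
ΣA = 15112.50 mm², ΣAx̄ = 1781270.83 mm³, ΣAȳ = 457708.33 mm³.
x̄ = 1781270.83/15112.50 = 117.87 mm; ȳ = 457708.33/15112.50 = 30.29 mm.

x̄ = 117.87 mm, ȳ = 30.29 mm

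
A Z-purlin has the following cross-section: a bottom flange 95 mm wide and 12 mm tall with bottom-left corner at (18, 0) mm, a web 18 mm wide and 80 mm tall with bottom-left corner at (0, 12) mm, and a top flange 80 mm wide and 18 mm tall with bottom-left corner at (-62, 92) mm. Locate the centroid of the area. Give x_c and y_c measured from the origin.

Part | A | x̄ᵢ | ȳᵢ | A·x̄ᵢ | A·ȳᵢ
bottom flange | 1140.00 | 65.50 | 6.00 | 74670.00 | 6840.00
web | 1440.00 | 9.00 | 52.00 | 12960.00 | 74880.00
top flange | 1440.00 | -22.00 | 101.00 | -31680.00 | 145440.00
Σ | 4020.00 |  |  | 55950.00 | 227160.00
x_c = 55950.00 / 4020.00 = 13.92 mm
y_c = 227160.00 / 4020.00 = 56.51 mm

x_c = 13.92 mm, y_c = 56.51 mm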